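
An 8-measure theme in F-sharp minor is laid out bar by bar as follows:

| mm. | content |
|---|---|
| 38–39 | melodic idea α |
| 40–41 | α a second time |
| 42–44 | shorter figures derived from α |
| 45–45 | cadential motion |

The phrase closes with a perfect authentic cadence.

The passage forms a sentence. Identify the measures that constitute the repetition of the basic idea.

The presentation of a sentence is the basic idea (measures 38–39) plus its repetition (measures 40–41); the repetition of the basic idea is therefore measures 40–41.

measures 40–41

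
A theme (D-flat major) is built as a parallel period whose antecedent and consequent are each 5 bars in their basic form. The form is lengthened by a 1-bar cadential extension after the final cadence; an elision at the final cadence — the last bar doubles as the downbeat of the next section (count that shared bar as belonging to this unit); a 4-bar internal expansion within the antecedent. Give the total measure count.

Basic parallel period: 5 + 5 = 10 bars.
10 (basic form) + 1 (cadential extension) + 4 (internal expansion) = 15.
The elision shares a bar with the next section but does not change this unit's count.

15 measures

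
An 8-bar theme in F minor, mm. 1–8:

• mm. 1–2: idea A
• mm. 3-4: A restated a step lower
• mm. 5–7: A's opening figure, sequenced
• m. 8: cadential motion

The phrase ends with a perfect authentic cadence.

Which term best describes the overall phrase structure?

Basic idea (mm. 1–2) + its repetition (mm. 3–4) form the presentation; fragmentation and cadence (mm. 5–8) form the continuation — the 8-bar whole is a sentence.

sentence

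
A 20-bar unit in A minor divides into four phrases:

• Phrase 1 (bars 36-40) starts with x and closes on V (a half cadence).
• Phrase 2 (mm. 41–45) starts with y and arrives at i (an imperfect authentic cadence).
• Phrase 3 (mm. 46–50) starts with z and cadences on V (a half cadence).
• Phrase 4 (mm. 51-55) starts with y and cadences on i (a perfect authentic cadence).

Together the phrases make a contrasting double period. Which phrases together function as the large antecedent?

In a double period the first pair of phrases (ending imperfect authentic cadence) is the large antecedent and the second pair (ending perfect authentic cadence) is the large consequent; the antecedent is phrases 1 and 2.

phrases 1 and 2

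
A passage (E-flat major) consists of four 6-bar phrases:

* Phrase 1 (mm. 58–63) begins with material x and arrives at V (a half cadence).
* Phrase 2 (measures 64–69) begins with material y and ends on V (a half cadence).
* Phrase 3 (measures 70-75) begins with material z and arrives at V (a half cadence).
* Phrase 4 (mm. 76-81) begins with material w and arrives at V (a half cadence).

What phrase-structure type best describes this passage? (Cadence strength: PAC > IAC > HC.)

phrase group

Phrase 4 ends with a half cadence, no stronger than phrase 2's half cadence, so the four phrases do not form a double period; nor do phrases 3–4 duplicate 1–2, so it is not a repeated period. With no phrase reaching a conclusive cadence, the passage is a phrase group.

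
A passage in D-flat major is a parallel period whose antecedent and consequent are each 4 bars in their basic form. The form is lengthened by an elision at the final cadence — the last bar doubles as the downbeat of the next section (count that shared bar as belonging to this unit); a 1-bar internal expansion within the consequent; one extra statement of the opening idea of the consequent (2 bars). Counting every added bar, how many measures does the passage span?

11 measures

Basic parallel period: 4 + 4 = 8 bars.
8 (basic form) + 1 (internal expansion) + 2 (extra statement) = 11.
The elision shares a bar with the next section but does not change this unit's count.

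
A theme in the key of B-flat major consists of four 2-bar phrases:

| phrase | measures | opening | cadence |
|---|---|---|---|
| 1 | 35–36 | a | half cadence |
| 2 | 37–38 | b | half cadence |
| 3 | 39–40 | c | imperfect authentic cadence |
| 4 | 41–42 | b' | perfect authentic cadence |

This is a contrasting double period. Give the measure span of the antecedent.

measures 35–38

In a double period the first pair of phrases (ending half cadence) is the large antecedent and the second pair (ending perfect authentic cadence) is the large consequent; the antecedent is measures 35–38.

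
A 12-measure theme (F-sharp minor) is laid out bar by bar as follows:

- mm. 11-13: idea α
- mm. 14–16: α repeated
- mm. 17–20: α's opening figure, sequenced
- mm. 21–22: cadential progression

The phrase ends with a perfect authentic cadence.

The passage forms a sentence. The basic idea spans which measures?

The presentation of a sentence is the basic idea (bars 11–13) plus its repetition (mm. 14-16); the basic idea is therefore mm. 11–13.

measures 11–13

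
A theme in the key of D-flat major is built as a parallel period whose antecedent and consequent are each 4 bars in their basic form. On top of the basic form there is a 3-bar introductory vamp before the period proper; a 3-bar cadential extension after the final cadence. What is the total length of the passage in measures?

Basic parallel period: 4 + 4 = 8 bars.
8 (basic form) + 3 (introduction) + 3 (cadential extension) = 14.

14 measures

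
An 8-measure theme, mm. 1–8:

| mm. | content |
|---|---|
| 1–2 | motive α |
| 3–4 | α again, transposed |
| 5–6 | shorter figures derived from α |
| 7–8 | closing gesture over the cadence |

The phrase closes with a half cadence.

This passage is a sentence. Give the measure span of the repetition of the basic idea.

measures 3–4

The presentation of a sentence is the basic idea (mm. 1-2) plus its repetition (measures 3–4); the repetition of the basic idea is therefore mm. 3–4.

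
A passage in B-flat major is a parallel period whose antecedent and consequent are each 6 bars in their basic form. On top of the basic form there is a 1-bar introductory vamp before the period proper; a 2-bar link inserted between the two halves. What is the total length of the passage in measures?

15 measures

Basic parallel period: 6 + 6 = 12 bars.
12 (basic form) + 1 (introduction) + 2 (link) = 15.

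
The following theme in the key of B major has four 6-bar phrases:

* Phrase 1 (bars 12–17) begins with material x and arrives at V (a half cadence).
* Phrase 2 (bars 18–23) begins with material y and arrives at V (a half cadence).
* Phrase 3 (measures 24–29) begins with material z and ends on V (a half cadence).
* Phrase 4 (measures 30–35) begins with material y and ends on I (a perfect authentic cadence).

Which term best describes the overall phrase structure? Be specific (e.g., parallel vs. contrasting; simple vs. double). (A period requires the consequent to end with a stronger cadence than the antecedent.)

contrasting double period

Four phrases in two halves: the first half (mm. 12-23) ends with a half cadence, the second (mm. 24–35) with a perfect authentic cadence — a large antecedent–consequent pair, i.e. a double period.
Phrase 3 begins with different material from phrase 1, making it contrasting.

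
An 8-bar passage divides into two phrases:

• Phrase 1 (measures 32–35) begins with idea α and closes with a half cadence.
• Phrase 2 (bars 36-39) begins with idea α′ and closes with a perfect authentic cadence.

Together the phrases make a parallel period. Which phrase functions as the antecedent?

phrase 1

The phrase ending with the weaker cadence (half cadence) is the antecedent; the one ending more conclusively (perfect authentic cadence) is the consequent. The antecedent is phrase 1.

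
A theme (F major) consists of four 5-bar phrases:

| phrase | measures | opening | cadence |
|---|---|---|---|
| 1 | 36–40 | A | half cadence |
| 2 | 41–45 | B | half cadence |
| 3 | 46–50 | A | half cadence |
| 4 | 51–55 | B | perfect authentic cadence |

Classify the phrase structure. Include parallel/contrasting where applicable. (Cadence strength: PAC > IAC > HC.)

parallel double period

Four phrases in two halves: the first half (mm. 36–45) ends with a half cadence, the second (mm. 46-55) with a perfect authentic cadence — a large antecedent–consequent pair, i.e. a double period.
Phrase 3 begins with the same material as phrase 1, making it parallel.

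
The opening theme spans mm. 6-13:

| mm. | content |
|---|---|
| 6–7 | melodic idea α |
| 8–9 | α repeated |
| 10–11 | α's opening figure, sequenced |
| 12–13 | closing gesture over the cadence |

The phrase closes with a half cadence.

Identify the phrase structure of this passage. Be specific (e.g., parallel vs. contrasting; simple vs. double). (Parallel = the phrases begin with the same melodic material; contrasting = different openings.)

sentence

Basic idea (mm. 6–7) + its repetition (mm. 8–9) form the presentation; fragmentation and cadence (mm. 10–13) form the continuation — the 8-bar whole is a sentence.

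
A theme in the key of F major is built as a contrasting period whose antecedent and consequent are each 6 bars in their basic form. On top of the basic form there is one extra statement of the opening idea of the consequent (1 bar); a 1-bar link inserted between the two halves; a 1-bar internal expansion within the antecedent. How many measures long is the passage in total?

Basic contrasting period: 6 + 6 = 12 bars.
12 (basic form) + 1 (extra statement) + 1 (link) + 1 (internal expansion) = 15.

15 measures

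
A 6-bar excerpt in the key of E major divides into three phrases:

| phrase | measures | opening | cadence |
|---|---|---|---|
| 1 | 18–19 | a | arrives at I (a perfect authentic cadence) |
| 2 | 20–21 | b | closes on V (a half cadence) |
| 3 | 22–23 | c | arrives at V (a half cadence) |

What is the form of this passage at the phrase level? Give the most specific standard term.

phrase group

The final phrase closes with a half cadence, which is not stronger than the preceding half cadence; the 3 phrases lack an overall antecedent–consequent design and so form a phrase group.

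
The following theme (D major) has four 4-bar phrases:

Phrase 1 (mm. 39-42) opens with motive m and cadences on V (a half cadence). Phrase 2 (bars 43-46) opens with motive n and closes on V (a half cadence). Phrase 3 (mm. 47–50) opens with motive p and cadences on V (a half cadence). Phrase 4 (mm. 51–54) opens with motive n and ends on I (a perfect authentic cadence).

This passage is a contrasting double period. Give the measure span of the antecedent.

In a double period the four phrases pair into a large antecedent (phrases 1–2, ending half cadence) and a large consequent (phrases 3–4, ending perfect authentic cadence). The antecedent spans mm. 39–46.

measures 39–46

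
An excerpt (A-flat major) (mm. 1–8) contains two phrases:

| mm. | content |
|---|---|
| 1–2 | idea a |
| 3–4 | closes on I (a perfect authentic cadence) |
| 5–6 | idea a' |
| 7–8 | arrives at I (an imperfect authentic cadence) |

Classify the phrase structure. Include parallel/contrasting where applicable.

phrase group

The second phrase closes with an imperfect authentic cadence, which is not stronger than the first phrase's perfect authentic cadence; without a weak→strong cadential pair there is no antecedent–consequent relationship, so this is a phrase group rather than a period.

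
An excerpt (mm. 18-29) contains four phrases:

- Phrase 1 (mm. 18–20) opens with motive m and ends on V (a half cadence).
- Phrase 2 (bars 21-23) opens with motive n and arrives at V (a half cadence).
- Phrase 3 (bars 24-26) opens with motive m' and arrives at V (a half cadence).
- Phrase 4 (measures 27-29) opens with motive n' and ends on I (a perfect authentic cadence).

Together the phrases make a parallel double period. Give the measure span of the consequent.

measures 24–29

In a double period the first pair of phrases (ending half cadence) is the large antecedent and the second pair (ending perfect authentic cadence) is the large consequent; the consequent is measures 24–29.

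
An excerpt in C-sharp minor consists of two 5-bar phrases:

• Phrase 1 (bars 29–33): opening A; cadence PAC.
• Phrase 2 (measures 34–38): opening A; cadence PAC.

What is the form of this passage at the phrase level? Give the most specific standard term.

repeated phrase

Both phrases have the same opening (A) and the same cadence (perfect authentic cadence): the second is a restatement, not a consequent, so this is a repeated phrase rather than a period.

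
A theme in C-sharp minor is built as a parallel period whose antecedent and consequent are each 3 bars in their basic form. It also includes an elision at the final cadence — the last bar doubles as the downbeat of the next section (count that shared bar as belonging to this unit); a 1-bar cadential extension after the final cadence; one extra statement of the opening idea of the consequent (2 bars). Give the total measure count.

Basic parallel period: 3 + 3 = 6 bars.
6 (basic form) + 1 (cadential extension) + 2 (extra statement) = 9.
The elision shares a bar with the next section but does not change this unit's count.

9 measures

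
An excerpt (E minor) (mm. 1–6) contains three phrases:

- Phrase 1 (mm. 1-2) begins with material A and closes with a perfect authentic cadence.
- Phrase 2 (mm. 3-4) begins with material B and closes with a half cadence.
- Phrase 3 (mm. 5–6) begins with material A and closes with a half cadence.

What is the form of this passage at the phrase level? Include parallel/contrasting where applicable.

The final phrase closes with a half cadence, which is not stronger than the preceding half cadence; the 3 phrases lack an overall antecedent–consequent design and so form a phrase group.

phrase group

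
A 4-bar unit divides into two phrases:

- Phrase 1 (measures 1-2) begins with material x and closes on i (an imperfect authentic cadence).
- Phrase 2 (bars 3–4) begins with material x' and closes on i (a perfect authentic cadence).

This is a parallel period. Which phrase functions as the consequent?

phrase 2

The phrase ending with the weaker cadence (imperfect authentic cadence) is the antecedent; the one ending more conclusively (perfect authentic cadence) is the consequent. The consequent is phrase 2.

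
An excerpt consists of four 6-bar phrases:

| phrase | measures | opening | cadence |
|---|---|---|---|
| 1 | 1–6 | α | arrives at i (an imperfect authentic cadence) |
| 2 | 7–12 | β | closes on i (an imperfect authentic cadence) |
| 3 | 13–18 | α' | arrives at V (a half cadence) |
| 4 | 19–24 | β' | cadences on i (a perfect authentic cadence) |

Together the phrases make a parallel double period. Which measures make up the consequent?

In a double period the first pair of phrases (ending imperfect authentic cadence) is the large antecedent and the second pair (ending perfect authentic cadence) is the large consequent; the consequent is measures 13–24.

measures 13–24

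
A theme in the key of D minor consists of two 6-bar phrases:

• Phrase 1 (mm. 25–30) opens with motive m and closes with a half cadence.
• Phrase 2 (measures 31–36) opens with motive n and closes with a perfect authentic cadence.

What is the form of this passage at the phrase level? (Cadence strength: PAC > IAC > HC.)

Phrase 1 ends with a half cadence (weaker) and phrase 2 with a perfect authentic cadence (stronger): antecedent + consequent = a period.
The two phrases open with different material (m / n), so the period is contrasting.

contrasting period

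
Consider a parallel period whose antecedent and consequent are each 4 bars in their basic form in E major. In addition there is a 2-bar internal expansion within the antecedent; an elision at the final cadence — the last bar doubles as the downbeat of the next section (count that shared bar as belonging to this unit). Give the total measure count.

10 measures

Basic parallel period: 4 + 4 = 8 bars.
8 (basic form) + 2 (internal expansion) = 10.
The elision shares a bar with the next section but does not change this unit's count.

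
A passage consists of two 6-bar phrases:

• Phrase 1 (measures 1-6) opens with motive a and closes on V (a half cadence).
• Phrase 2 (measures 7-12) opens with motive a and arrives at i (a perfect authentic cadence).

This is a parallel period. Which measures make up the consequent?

The phrase ending with the weaker cadence (half cadence) is the antecedent; the one ending more conclusively (perfect authentic cadence) is the consequent. The consequent is measures 7–12.

measures 7–12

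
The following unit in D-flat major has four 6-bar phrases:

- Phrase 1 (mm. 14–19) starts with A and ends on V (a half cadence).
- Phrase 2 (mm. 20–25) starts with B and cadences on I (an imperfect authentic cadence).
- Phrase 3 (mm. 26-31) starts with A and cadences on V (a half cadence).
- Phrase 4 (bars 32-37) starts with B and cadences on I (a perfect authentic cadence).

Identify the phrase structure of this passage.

parallel double period

Four phrases in two halves: the first half (mm. 14–25) ends with an imperfect authentic cadence, the second (mm. 26-37) with a perfect authentic cadence — a large antecedent–consequent pair, i.e. a double period.
Phrase 3 begins with the same material as phrase 1, making it parallel.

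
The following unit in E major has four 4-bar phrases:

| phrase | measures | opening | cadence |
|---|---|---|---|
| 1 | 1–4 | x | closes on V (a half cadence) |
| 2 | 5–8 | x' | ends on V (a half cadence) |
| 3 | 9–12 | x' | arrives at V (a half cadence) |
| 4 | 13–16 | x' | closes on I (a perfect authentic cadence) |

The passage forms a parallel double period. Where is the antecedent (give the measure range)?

In a double period the four phrases pair into a large antecedent (phrases 1–2, ending half cadence) and a large consequent (phrases 3–4, ending perfect authentic cadence). The antecedent spans bars 1–8.

measures 1–8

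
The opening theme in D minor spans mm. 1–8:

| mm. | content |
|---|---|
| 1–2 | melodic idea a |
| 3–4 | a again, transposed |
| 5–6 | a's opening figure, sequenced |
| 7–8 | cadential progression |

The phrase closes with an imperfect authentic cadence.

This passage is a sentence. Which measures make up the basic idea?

The presentation of a sentence is the basic idea (bars 1–2) plus its repetition (measures 3–4); the basic idea is therefore measures 1–2.

measures 1–2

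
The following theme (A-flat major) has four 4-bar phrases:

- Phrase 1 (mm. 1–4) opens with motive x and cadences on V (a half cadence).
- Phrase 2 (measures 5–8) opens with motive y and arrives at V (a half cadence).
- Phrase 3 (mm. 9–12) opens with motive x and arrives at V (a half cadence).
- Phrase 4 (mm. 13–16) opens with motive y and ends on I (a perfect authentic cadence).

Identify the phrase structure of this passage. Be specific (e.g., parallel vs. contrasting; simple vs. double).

parallel double period

Four phrases in two halves: the first half (mm. 1-8) ends with a half cadence, the second (bars 9-16) with a perfect authentic cadence — a large antecedent–consequent pair, i.e. a double period.
Phrase 3 begins with the same material as phrase 1, making it parallel.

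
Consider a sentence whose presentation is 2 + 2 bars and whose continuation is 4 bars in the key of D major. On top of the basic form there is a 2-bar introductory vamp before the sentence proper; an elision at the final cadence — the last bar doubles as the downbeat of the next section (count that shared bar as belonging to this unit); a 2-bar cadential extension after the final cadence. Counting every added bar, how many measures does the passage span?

Basic sentence: 2 + 2 + 4 = 8 bars.
8 (basic form) + 2 (introduction) + 2 (cadential extension) = 12.
The elision shares a bar with the next section but does not change this unit's count.

12 measures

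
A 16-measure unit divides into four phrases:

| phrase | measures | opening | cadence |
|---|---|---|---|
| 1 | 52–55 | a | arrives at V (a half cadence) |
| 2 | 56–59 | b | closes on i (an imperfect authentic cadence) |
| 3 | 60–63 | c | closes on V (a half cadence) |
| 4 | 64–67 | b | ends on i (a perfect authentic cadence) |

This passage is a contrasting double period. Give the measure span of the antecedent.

measures 52–59

In a double period the four phrases pair into a large antecedent (phrases 1–2, ending imperfect authentic cadence) and a large consequent (phrases 3–4, ending perfect authentic cadence). The antecedent spans mm. 52-59.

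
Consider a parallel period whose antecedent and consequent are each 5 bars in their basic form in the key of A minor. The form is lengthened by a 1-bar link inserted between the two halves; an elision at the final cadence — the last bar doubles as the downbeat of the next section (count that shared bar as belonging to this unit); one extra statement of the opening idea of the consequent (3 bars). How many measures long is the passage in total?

14 measures

Basic parallel period: 5 + 5 = 10 bars.
10 (basic form) + 1 (link) + 3 (extra statement) = 14.
The elision shares a bar with the next section but does not change this unit's count.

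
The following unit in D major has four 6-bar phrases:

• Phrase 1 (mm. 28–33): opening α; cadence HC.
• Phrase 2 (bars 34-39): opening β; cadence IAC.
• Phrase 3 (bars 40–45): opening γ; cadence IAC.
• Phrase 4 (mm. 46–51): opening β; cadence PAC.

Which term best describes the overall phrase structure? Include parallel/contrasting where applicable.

contrasting double period

Four phrases in two halves: the first half (mm. 28–39) ends with an imperfect authentic cadence, the second (bars 40–51) with a perfect authentic cadence — a large antecedent–consequent pair, i.e. a double period.
Phrase 3 begins with different material from phrase 1, making it contrasting.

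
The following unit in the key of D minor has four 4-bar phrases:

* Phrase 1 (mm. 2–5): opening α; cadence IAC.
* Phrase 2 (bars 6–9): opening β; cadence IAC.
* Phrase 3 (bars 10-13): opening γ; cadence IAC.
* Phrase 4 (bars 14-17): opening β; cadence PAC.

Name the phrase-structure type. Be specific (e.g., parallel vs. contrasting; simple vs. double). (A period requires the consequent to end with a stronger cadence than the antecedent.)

contrasting double period

Four phrases in two halves: the first half (bars 2-9) ends with an imperfect authentic cadence, the second (bars 10–17) with a perfect authentic cadence — a large antecedent–consequent pair, i.e. a double period.
Phrase 3 begins with different material from phrase 1, making it contrasting.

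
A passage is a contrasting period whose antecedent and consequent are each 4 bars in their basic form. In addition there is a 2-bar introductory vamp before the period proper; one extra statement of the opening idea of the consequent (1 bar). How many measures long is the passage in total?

11 measures

Basic contrasting period: 4 + 4 = 8 bars.
8 (basic form) + 2 (introduction) + 1 (extra statement) = 11.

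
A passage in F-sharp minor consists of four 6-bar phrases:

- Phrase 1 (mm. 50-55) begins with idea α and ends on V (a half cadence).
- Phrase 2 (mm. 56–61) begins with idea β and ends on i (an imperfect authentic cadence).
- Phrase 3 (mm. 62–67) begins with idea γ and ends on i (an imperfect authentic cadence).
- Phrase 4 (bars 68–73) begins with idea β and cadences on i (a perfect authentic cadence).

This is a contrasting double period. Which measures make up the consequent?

In a double period the first pair of phrases (ending imperfect authentic cadence) is the large antecedent and the second pair (ending perfect authentic cadence) is the large consequent; the consequent is measures 62–73.

measures 62–73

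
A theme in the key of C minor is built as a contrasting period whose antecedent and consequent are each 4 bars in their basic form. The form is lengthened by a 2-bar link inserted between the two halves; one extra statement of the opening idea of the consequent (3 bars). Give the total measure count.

13 measures

Basic contrasting period: 4 + 4 = 8 bars.
8 (basic form) + 2 (link) + 3 (extra statement) = 13.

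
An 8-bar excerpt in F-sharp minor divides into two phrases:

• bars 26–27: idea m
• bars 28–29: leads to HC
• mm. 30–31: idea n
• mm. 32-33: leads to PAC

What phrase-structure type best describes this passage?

contrasting period

Phrase 1 ends with a half cadence (weaker) and phrase 2 with a perfect authentic cadence (stronger): antecedent + consequent = a period.
The two phrases open with different material (m / n), so the period is contrasting.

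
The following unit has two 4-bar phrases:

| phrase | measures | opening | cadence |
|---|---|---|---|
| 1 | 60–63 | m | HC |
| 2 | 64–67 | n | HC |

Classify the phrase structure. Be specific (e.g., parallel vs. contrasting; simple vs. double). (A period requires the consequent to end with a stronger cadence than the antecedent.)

phrase group

The second phrase closes with a half cadence, which is not stronger than the first phrase's half cadence; without a weak→strong cadential pair there is no antecedent–consequent relationship, so this is a phrase group rather than a period.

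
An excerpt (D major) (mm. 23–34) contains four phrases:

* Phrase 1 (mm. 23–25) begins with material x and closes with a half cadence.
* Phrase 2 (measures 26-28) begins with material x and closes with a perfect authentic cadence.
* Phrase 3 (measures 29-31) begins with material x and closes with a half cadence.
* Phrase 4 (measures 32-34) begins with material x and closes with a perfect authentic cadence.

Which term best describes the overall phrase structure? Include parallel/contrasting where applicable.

The cadence pattern HC–PAC–HC–PAC is weak–strong twice, and phrases 3–4 restate phrases 1–2: a period heard twice, not a double period (which would end weakly at phrase 2).

repeated period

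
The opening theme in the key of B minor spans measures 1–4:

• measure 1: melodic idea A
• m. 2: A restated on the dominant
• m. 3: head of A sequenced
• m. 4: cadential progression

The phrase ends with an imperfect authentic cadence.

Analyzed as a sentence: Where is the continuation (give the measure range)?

measures 3–4

After the presentation (mm. 1–2), the continuation covers the fragmentation through the cadence: measures 3-4.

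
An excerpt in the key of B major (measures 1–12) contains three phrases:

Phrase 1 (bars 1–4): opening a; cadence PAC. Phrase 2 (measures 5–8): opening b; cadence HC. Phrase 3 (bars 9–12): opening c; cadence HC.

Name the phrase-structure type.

phrase group

The final phrase closes with a half cadence, which is not stronger than the preceding half cadence; the 3 phrases lack an overall antecedent–consequent design and so form a phrase group.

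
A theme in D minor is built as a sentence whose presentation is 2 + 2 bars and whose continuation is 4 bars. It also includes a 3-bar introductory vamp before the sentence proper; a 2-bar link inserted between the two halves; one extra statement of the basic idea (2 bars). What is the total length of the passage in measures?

15 measures

Basic sentence: 2 + 2 + 4 = 8 bars.
8 (basic form) + 3 (introduction) + 2 (link) + 2 (extra statement) = 15.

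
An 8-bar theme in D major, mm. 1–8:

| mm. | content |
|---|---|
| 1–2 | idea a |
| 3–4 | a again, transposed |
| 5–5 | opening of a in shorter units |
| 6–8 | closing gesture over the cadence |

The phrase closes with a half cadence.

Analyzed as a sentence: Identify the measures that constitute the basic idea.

The presentation of a sentence is the basic idea (measures 1–2) plus its repetition (mm. 3–4); the basic idea is therefore mm. 1–2.

measures 1–2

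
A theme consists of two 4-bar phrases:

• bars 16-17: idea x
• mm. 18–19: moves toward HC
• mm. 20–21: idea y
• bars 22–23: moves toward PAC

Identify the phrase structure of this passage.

contrasting period

Phrase 1 ends with a half cadence (weaker) and phrase 2 with a perfect authentic cadence (stronger): antecedent + consequent = a period.
The two phrases open with different material (x / y), so the period is contrasting.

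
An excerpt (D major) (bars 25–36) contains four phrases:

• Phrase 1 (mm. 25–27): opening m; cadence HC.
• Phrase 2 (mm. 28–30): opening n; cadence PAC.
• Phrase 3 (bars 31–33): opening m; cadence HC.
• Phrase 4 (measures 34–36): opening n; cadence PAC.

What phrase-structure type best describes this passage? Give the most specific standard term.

The cadence pattern HC–PAC–HC–PAC is weak–strong twice, and phrases 3–4 restate phrases 1–2: a period heard twice, not a double period (which would end weakly at phrase 2).

repeated period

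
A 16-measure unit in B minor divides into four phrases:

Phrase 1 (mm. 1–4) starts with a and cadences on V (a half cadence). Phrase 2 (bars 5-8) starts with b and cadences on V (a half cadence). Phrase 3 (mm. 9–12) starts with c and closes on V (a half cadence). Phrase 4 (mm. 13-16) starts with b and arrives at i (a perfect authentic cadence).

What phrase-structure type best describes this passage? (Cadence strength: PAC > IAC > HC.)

Four phrases in two halves: the first half (measures 1–8) ends with a half cadence, the second (bars 9–16) with a perfect authentic cadence — a large antecedent–consequent pair, i.e. a double period.
Phrase 3 begins with different material from phrase 1, making it contrasting.

contrasting double period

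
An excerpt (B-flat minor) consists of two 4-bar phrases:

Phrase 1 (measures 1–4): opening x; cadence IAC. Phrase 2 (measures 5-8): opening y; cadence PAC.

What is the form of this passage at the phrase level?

contrasting period

Phrase 1 ends with an imperfect authentic cadence (weaker) and phrase 2 with a perfect authentic cadence (stronger): antecedent + consequent = a period.
The two phrases open with different material (x / y), so the period is contrasting.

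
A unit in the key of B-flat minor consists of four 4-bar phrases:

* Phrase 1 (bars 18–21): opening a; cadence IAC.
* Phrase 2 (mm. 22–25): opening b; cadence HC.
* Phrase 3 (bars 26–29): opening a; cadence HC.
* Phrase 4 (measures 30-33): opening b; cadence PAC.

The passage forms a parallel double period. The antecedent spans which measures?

measures 18–25

In a double period the four phrases pair into a large antecedent (phrases 1–2, ending half cadence) and a large consequent (phrases 3–4, ending perfect authentic cadence). The antecedent spans measures 18-25.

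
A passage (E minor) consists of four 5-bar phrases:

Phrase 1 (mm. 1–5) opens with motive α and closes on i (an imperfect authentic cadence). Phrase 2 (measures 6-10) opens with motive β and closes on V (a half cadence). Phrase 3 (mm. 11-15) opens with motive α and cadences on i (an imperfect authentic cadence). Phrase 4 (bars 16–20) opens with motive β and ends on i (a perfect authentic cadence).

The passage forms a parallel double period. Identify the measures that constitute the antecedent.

In a double period the four phrases pair into a large antecedent (phrases 1–2, ending half cadence) and a large consequent (phrases 3–4, ending perfect authentic cadence). The antecedent spans measures 1–10.

measures 1–10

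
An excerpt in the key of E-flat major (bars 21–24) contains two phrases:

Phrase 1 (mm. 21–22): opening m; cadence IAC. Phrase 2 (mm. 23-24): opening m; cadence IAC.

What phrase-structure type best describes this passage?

Both phrases have the same opening (m) and the same cadence (imperfect authentic cadence): the second is a restatement, not a consequent, so this is a repeated phrase rather than a period.

repeated phrase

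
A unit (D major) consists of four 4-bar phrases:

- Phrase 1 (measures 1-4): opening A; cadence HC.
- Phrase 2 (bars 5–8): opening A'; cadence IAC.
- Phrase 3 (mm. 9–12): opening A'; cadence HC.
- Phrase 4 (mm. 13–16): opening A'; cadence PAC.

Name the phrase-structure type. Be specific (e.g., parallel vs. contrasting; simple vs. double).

parallel double period

Four phrases in two halves: the first half (measures 1–8) ends with an imperfect authentic cadence, the second (mm. 9–16) with a perfect authentic cadence — a large antecedent–consequent pair, i.e. a double period.
Phrase 3 begins with the same material as phrase 1, making it parallel.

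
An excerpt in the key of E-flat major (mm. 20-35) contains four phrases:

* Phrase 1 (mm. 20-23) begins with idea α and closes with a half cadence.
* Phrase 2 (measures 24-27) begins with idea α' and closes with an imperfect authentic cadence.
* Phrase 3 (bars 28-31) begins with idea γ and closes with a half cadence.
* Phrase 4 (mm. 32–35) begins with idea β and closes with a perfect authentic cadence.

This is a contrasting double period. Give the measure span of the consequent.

In a double period the first pair of phrases (ending imperfect authentic cadence) is the large antecedent and the second pair (ending perfect authentic cadence) is the large consequent; the consequent is measures 28–35.

measures 28–35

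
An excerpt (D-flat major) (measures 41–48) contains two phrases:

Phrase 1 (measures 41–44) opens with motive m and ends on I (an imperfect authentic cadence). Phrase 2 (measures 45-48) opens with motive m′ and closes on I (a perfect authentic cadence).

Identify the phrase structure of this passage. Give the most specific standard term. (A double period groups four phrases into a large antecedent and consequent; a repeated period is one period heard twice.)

parallel period

Phrase 1 ends with an imperfect authentic cadence (weaker) and phrase 2 with a perfect authentic cadence (stronger): antecedent + consequent = a period.
The two phrases open with the same material (m / m′), so the period is parallel.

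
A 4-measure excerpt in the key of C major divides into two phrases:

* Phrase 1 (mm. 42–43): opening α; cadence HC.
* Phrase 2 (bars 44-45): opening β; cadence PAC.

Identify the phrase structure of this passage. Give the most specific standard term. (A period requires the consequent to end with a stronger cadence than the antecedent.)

contrasting period

Phrase 1 ends with a half cadence (weaker) and phrase 2 with a perfect authentic cadence (stronger): antecedent + consequent = a period.
The two phrases open with different material (α / β), so the period is contrasting.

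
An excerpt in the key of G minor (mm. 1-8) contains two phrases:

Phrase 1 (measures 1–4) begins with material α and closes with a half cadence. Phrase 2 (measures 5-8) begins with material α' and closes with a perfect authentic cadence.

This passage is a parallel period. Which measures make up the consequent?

The antecedent is the phrase ending with the weaker cadence (half cadence, phrase 1) and the consequent the one ending more conclusively (perfect authentic cadence, phrase 2); the consequent is bars 5-8.

measures 5–8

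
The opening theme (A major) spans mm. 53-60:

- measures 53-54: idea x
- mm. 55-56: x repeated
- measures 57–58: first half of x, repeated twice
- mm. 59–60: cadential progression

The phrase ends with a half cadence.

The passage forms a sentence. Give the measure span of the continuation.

After the presentation (mm. 53-56), the continuation covers the fragmentation through the cadence: bars 57–60.

measures 57–60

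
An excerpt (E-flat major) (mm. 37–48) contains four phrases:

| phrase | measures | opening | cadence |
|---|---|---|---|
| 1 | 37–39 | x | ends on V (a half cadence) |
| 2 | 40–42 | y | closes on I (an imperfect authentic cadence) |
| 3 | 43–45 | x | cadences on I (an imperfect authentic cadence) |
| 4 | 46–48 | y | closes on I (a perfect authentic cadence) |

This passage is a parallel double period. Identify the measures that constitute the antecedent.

In a double period the four phrases pair into a large antecedent (phrases 1–2, ending imperfect authentic cadence) and a large consequent (phrases 3–4, ending perfect authentic cadence). The antecedent spans measures 37–42.

measures 37–42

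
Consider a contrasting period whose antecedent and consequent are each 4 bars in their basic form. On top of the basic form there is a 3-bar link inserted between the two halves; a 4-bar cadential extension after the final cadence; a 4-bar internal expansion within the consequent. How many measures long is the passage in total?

19 measures

Basic contrasting period: 4 + 4 = 8 bars.
8 (basic form) + 3 (link) + 4 (cadential extension) + 4 (internal expansion) = 19.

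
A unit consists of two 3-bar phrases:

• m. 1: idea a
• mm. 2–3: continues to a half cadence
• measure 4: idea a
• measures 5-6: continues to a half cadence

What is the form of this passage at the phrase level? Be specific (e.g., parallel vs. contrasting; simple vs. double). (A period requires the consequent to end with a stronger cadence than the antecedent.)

repeated phrase

Both phrases have the same opening (a) and the same cadence (half cadence): the second is a restatement, not a consequent, so this is a repeated phrase rather than a period.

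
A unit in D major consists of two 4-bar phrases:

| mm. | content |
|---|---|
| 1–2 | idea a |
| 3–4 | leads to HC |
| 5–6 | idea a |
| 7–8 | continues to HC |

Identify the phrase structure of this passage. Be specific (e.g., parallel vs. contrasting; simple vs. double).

repeated phrase

Both phrases have the same opening (a) and the same cadence (half cadence): the second is a restatement, not a consequent, so this is a repeated phrase rather than a period.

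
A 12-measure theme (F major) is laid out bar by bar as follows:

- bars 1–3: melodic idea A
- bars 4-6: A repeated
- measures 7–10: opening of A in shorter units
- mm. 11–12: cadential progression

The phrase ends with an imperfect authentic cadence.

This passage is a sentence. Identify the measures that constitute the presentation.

The presentation of a sentence is the basic idea (measures 1–3) plus its repetition (measures 4–6); the presentation is therefore mm. 1–6.

measures 1–6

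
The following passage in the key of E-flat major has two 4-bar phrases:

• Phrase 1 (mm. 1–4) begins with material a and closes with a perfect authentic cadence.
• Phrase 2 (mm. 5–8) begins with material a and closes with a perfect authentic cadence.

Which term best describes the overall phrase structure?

repeated phrase

Both phrases have the same opening (a) and the same cadence (perfect authentic cadence): the second is a restatement, not a consequent, so this is a repeated phrase rather than a period.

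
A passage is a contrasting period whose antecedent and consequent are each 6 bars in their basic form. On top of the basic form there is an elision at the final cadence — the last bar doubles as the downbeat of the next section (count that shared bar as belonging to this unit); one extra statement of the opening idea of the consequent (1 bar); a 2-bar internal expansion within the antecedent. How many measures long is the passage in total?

15 measures

Basic contrasting period: 6 + 6 = 12 bars.
12 (basic form) + 1 (extra statement) + 2 (internal expansion) = 15.
The elision shares a bar with the next section but does not change this unit's count.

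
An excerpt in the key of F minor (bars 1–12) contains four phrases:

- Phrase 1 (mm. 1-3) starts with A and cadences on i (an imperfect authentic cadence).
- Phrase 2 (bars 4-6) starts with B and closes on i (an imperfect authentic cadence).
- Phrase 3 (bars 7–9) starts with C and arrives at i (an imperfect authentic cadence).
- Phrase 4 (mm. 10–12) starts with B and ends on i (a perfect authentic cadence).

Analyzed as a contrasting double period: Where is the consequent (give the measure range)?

measures 7–12

In a double period the four phrases pair into a large antecedent (phrases 1–2, ending imperfect authentic cadence) and a large consequent (phrases 3–4, ending perfect authentic cadence). The consequent spans mm. 7–12.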